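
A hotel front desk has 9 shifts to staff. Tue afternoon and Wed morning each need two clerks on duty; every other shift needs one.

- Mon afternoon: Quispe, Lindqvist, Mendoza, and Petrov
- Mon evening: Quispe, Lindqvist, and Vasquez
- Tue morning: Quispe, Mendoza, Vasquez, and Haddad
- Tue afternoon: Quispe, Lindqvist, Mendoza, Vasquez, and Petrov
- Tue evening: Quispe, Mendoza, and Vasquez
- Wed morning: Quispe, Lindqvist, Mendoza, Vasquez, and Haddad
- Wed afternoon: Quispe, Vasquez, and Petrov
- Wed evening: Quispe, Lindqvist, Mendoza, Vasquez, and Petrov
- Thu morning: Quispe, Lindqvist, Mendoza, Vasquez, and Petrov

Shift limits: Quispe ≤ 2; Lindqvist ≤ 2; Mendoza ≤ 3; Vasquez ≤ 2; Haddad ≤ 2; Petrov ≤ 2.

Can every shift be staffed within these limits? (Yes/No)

One valid schedule: Mon afternoon→Lindqvist, Mon evening→Quispe, Tue morning→Mendoza, Tue afternoon→Mendoza+Petrov, Tue evening→Quispe, Wed morning→Vasquez+Haddad, Wed afternoon→Vasquez, Wed evening→Lindqvist, Thu morning→Mendoza.
Loads: Quispe 2/2, Lindqvist 2/2, Mendoza 3/3, Vasquez 2/2, Haddad 1/2, Petrov 1/2 — all within limits.

Yes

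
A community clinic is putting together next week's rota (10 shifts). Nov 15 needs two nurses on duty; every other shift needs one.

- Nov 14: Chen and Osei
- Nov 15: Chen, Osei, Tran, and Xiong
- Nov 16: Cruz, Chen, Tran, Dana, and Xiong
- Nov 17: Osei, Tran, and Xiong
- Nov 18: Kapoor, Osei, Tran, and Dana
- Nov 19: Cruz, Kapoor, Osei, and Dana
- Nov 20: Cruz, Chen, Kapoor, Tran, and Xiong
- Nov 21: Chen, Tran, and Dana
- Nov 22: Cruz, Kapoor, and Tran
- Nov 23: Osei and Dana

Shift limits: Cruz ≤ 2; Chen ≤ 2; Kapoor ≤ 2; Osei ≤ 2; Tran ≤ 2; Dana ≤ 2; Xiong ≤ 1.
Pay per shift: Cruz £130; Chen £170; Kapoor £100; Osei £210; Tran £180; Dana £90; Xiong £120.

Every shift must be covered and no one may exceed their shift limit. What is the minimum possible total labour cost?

Picking the cheapest available nurse for each shift independently would cost £1230, but that ignores the shift limits.
An optimal schedule: Nov 14→Chen, Nov 15→Chen+Tran, Nov 16→Cruz, Nov 17→Xiong, Nov 18→Kapoor, Nov 19→Cruz, Nov 20→Tran, Nov 21→Dana, Nov 22→Kapoor, Nov 23→Dana.
Total: 170 + 170 + 180 + 130 + 120 + 100 + 130 + 180 + 90 + 100 + 90 = £1460.

£1460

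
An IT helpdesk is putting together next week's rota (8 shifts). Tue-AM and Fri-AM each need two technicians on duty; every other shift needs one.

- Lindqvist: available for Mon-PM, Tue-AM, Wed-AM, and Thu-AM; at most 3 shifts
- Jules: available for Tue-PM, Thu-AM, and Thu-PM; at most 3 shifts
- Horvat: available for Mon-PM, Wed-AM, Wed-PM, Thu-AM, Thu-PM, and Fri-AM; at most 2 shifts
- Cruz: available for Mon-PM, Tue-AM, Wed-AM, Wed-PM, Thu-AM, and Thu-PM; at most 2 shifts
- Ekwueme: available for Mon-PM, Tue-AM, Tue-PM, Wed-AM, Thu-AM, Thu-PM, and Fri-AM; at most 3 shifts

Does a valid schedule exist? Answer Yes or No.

Yes

Fri-AM can only be covered by Horvat and Ekwueme, so that assignment is forced.
One valid schedule: Mon-PM→Lindqvist, Tue-AM→Lindqvist+Cruz, Tue-PM→Jules, Wed-AM→Lindqvist, Wed-PM→Horvat, Thu-AM→Jules, Thu-PM→Jules, Fri-AM→Horvat+Ekwueme.
Loads: Lindqvist 3/3, Jules 3/3, Horvat 2/2, Cruz 1/2, Ekwueme 1/3 — all within limits.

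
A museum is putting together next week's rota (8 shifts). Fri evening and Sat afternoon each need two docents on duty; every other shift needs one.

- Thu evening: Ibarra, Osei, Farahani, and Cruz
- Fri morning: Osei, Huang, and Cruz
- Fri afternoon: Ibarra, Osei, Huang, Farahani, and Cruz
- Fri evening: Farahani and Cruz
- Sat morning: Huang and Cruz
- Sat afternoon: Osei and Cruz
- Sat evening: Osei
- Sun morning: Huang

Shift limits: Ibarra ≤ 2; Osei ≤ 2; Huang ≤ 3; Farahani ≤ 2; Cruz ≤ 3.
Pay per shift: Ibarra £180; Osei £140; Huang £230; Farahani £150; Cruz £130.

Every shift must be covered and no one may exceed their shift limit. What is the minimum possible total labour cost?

Fri evening can only be covered by Farahani and Cruz, so that assignment is forced.
Sat afternoon can only be covered by Osei and Cruz, so that assignment is forced.
Sat evening can only be covered by Osei, so that assignment is forced.
Picking the cheapest available docent for each shift independently would cost £1440, but that ignores the shift limits.
An optimal schedule: Thu evening→Farahani, Fri morning→Huang, Fri afternoon→Ibarra, Fri evening→Cruz+Farahani, Sat morning→Cruz, Sat afternoon→Cruz+Osei, Sat evening→Osei, Sun morning→Huang.
Total: 150 + 230 + 180 + 130 + 150 + 130 + 130 + 140 + 140 + 230 = £1610.

£1610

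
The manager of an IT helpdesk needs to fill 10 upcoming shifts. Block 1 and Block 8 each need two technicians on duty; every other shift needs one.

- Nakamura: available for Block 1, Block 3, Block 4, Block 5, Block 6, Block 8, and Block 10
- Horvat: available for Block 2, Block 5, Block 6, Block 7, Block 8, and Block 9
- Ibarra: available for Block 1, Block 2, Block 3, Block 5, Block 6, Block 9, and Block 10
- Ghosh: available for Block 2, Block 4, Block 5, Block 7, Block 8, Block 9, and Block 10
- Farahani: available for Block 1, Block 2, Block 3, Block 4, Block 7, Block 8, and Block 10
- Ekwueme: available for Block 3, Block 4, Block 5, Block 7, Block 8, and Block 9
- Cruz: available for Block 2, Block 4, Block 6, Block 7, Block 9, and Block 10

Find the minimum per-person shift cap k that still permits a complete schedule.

2

With 7 technicians and 12 worker-slots to fill, someone must work at least ⌈12/7⌉ = 2 shifts, so k ≥ 2.
k = 2 works: Block 1→Nakamura+Ibarra, Block 2→Horvat, Block 3→Nakamura, Block 4→Ghosh, Block 5→Ibarra, Block 6→Horvat, Block 7→Ghosh, Block 8→Farahani+Ekwueme, Block 9→Ekwueme, Block 10→Farahani.
Loads: Nakamura 2, Horvat 2, Ibarra 2, Ghosh 2, Farahani 2, Ekwueme 2, Cruz 0 — all ≤ 2.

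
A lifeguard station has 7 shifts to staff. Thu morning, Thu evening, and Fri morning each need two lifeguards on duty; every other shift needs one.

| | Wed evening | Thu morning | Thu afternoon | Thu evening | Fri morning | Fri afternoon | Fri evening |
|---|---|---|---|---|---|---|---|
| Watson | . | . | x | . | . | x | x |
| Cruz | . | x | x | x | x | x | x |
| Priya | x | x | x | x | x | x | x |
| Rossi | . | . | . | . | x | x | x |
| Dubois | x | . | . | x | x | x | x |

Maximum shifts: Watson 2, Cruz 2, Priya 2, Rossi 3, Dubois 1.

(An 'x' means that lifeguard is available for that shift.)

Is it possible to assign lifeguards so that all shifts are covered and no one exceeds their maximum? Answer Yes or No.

No

Total capacity is 10 and 10 slots are needed, so capacity alone doesn't rule it out.
Shifts {Wed evening, Thu morning, Thu evening, Fri morning} need 7 worker-slots in total, but the lifeguards available for any of those shifts (Cruz, Priya, Rossi, and Dubois) can supply at most 6 among them. So no valid schedule exists.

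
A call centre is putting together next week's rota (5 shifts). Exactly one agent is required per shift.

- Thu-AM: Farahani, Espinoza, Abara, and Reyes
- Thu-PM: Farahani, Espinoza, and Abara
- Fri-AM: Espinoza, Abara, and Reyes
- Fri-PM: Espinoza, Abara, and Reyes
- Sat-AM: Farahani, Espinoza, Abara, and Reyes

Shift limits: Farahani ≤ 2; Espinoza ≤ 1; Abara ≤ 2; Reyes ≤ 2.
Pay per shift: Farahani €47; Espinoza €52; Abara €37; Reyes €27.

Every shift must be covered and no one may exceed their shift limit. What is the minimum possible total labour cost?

€175

Picking the cheapest available agent for each shift independently would cost €145, but that ignores the shift limits.
An optimal schedule: Thu-AM→Abara, Thu-PM→Abara, Fri-AM→Reyes, Fri-PM→Reyes, Sat-AM→Farahani.
Total: 37 + 37 + 27 + 27 + 47 = €175.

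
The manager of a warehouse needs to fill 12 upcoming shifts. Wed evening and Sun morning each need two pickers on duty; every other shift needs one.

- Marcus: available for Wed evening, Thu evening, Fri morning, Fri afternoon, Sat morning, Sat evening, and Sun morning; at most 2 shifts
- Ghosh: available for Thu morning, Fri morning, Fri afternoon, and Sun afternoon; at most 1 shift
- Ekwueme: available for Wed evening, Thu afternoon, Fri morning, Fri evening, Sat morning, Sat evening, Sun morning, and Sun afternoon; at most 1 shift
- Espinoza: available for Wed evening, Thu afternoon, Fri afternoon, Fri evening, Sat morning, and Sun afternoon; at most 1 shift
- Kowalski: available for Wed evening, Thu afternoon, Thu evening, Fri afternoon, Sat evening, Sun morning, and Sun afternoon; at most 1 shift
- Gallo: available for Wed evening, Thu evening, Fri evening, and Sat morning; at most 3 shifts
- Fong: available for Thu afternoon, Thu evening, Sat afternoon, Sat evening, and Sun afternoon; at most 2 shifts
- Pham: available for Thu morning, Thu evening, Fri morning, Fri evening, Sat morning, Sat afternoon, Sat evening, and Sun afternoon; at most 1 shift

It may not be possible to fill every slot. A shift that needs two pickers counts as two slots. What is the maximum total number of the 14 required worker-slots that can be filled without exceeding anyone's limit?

12

Total capacity across all pickers is 2+1+1+1+1+3+2+1 = 12, and 14 slots are needed, so at most 12 can be filled.
An assignment achieving 12: Wed evening→Gallo, Thu morning→Ghosh, Thu afternoon→Espinoza, Thu evening→Gallo, Fri morning→Marcus, Fri afternoon→Kowalski, Fri evening→Gallo, Sat morning→Pham, Sat afternoon→Fong, Sat evening→Fong, Sun morning→Marcus+Ekwueme.
Loads: Marcus 2/2, Ghosh 1/1, Ekwueme 1/1, Espinoza 1/1, Kowalski 1/1, Gallo 3/3, Fong 2/2, Pham 1/1.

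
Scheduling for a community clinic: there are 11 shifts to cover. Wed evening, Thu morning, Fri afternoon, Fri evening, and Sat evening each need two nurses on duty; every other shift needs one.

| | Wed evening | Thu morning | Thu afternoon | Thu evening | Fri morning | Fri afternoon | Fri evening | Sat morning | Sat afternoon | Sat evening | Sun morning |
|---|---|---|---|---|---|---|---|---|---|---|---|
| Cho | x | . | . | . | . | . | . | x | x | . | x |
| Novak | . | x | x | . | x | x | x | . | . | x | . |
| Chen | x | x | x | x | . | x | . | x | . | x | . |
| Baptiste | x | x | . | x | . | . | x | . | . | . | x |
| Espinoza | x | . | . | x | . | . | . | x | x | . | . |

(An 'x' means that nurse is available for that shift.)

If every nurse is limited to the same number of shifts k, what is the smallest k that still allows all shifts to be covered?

With 5 nurses and 16 worker-slots to fill, someone must work at least ⌈16/5⌉ = 4 shifts, so k ≥ 4.
k = 4 works: Wed evening→Cho+Baptiste, Thu morning→Chen+Baptiste, Thu afternoon→Chen, Thu evening→Baptiste, Fri morning→Novak, Fri afternoon→Novak+Chen, Fri evening→Novak+Baptiste, Sat morning→Cho, Sat afternoon→Cho, Sat evening→Novak+Chen, Sun morning→Cho.
Loads: Cho 4, Novak 4, Chen 4, Baptiste 4, Espinoza 0 — all ≤ 4.

4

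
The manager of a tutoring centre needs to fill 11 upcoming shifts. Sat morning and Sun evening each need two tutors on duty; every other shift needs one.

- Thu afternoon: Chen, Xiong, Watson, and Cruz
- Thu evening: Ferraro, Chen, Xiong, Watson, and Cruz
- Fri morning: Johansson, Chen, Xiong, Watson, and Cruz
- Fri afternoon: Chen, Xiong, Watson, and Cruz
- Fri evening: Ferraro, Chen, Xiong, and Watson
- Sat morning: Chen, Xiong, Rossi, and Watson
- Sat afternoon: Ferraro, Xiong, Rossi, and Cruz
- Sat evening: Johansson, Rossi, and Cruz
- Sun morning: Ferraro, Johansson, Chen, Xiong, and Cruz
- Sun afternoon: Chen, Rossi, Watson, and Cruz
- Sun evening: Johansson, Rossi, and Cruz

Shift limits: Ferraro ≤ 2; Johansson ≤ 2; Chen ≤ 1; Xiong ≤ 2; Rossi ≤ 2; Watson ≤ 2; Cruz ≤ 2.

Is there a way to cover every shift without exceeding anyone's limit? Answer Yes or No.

One valid schedule: Thu afternoon→Chen, Thu evening→Watson, Fri morning→Cruz, Fri afternoon→Xiong, Fri evening→Ferraro, Sat morning→Xiong+Watson, Sat afternoon→Ferraro, Sat evening→Johansson, Sun morning→Cruz, Sun afternoon→Rossi, Sun evening→Johansson+Rossi.
Loads: Ferraro 2/2, Johansson 2/2, Chen 1/1, Xiong 2/2, Rossi 2/2, Watson 2/2, Cruz 2/2 — all within limits.

Yes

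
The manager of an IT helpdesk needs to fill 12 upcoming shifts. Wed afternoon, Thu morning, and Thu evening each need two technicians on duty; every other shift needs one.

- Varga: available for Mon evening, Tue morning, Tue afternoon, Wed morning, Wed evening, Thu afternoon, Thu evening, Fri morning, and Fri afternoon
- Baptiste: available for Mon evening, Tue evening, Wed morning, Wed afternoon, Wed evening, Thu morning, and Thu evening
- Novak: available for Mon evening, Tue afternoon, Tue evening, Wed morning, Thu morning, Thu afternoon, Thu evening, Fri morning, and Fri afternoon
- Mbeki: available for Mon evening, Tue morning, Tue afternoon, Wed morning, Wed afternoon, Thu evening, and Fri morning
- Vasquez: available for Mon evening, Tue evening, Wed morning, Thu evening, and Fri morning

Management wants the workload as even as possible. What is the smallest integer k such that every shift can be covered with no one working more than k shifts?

With 5 technicians and 15 worker-slots to fill, someone must work at least ⌈15/5⌉ = 3 shifts, so k ≥ 3.
k = 3 works: Mon evening→Vasquez, Tue morning→Varga, Tue afternoon→Novak, Tue evening→Baptiste, Wed morning→Vasquez, Wed afternoon→Baptiste+Mbeki, Wed evening→Varga, Thu morning→Baptiste+Novak, Thu afternoon→Varga, Thu evening→Mbeki+Vasquez, Fri morning→Mbeki, Fri afternoon→Novak.
Loads: Varga 3, Baptiste 3, Novak 3, Mbeki 3, Vasquez 3 — all ≤ 3.

3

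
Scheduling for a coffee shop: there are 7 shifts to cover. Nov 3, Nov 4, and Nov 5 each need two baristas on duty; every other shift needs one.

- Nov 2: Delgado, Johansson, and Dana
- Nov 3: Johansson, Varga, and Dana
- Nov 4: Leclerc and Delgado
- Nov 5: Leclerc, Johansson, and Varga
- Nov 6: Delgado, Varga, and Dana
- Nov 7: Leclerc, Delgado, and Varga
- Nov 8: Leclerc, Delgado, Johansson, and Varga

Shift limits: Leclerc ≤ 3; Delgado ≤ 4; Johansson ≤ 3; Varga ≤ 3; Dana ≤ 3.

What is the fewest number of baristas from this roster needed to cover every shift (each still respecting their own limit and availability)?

10 slots to fill and no one can take more than 4, so at least ⌈10/4⌉ = 3 baristas are needed.
Shifts {Nov 3, Nov 4} need 4 slots, but among the baristas available for them (Leclerc, Delgado, Johansson, Varga, and Dana) any 3 together supply at most 3. So 3 baristas are not enough.
Leclerc, Delgado, Johansson, and Varga alone can cover everything: Nov 2→Delgado, Nov 3→Johansson+Varga, Nov 4→Leclerc+Delgado, Nov 5→Leclerc+Johansson, Nov 6→Delgado, Nov 7→Leclerc, Nov 8→Delgado.

4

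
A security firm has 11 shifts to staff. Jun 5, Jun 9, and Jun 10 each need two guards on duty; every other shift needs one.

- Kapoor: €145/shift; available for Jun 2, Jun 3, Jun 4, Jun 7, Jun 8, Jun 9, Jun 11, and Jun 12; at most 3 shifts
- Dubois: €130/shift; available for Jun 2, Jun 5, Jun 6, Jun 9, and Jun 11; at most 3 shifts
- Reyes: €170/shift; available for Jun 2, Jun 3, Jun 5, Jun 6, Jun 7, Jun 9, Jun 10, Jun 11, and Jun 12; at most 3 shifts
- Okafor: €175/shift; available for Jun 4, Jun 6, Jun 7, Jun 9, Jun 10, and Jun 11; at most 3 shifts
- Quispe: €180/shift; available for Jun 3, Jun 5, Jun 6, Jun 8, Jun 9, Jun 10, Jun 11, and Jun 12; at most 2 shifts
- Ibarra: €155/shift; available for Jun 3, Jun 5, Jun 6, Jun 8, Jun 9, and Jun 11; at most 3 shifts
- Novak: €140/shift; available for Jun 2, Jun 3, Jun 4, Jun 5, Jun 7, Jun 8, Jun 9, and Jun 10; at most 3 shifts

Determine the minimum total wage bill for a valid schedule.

€2050

Picking the cheapest available guard for each shift independently would cost €1945, but that ignores the shift limits.
An optimal schedule: Jun 2→Dubois, Jun 3→Kapoor, Jun 4→Novak, Jun 5→Dubois+Ibarra, Jun 6→Dubois, Jun 7→Novak, Jun 8→Kapoor, Jun 9→Ibarra+Reyes, Jun 10→Novak+Reyes, Jun 11→Ibarra, Jun 12→Kapoor.
Total: 130 + 145 + 140 + 130 + 155 + 130 + 140 + 145 + 155 + 170 + 140 + 170 + 155 + 145 = €2050.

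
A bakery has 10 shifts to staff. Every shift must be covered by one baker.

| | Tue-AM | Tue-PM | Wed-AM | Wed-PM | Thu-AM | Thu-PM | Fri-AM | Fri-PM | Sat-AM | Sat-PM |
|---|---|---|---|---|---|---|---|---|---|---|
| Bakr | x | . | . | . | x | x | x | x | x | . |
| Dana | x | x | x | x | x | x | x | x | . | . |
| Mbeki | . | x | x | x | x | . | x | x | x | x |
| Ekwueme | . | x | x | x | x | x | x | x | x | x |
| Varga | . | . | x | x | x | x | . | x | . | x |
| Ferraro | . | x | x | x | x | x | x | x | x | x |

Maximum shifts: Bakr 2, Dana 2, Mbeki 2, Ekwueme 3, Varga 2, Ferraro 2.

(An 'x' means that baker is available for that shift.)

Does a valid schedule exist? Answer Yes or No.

Yes

One valid schedule: Tue-AM→Bakr, Tue-PM→Dana, Wed-AM→Dana, Wed-PM→Mbeki, Thu-AM→Ekwueme, Thu-PM→Ekwueme, Fri-AM→Ekwueme, Fri-PM→Varga, Sat-AM→Bakr, Sat-PM→Mbeki.
Loads: Bakr 2/2, Dana 2/2, Mbeki 2/2, Ekwueme 3/3, Varga 1/2, Ferraro 0/2 — all within limits.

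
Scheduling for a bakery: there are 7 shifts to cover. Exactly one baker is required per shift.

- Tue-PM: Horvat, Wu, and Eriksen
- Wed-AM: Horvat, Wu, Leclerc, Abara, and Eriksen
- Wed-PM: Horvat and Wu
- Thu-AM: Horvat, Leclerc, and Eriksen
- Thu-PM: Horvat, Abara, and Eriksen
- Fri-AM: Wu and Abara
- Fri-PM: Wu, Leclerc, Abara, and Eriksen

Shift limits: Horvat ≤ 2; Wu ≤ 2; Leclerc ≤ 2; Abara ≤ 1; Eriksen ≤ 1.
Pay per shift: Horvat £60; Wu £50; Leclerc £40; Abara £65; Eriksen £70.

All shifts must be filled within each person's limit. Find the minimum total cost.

Picking the cheapest available baker for each shift independently would cost £330, but that ignores the shift limits.
An optimal schedule: Tue-PM→Horvat, Wed-AM→Leclerc, Wed-PM→Horvat, Thu-AM→Leclerc, Thu-PM→Abara, Fri-AM→Wu, Fri-PM→Wu.
Total: 60 + 40 + 60 + 40 + 65 + 50 + 50 = £365.

£365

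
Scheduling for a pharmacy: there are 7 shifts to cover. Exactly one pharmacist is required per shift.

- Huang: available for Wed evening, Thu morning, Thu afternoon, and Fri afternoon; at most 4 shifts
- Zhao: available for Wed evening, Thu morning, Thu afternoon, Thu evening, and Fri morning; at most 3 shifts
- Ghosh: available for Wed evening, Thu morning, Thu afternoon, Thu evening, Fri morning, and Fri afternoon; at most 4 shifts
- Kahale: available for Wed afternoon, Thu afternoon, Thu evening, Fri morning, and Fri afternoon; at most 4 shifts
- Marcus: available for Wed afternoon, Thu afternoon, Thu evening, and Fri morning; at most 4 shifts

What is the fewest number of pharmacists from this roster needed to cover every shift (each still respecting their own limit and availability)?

7 slots to fill and no one can take more than 4, so at least ⌈7/4⌉ = 2 pharmacists are needed.
Huang and Kahale alone can cover everything: Wed afternoon→Kahale, Wed evening→Huang, Thu morning→Huang, Thu afternoon→Huang, Thu evening→Kahale, Fri morning→Kahale, Fri afternoon→Huang.

2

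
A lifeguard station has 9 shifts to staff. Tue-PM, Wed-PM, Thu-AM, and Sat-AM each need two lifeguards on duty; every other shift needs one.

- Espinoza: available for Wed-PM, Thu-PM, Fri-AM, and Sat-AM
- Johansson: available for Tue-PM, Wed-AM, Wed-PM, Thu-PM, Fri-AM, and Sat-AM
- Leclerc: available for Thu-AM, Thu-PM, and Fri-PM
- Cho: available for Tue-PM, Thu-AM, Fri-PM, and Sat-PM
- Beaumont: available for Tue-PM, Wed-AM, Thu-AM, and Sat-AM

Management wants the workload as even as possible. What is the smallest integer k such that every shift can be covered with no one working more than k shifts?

3

With 5 lifeguards and 13 worker-slots to fill, someone must work at least ⌈13/5⌉ = 3 shifts, so k ≥ 3.
k = 3 works: Tue-PM→Johansson+Cho, Wed-AM→Johansson, Wed-PM→Espinoza+Johansson, Thu-AM→Leclerc+Cho, Thu-PM→Leclerc, Fri-AM→Espinoza, Fri-PM→Leclerc, Sat-AM→Espinoza+Beaumont, Sat-PM→Cho.
Loads: Espinoza 3, Johansson 3, Leclerc 3, Cho 3, Beaumont 1 — all ≤ 3.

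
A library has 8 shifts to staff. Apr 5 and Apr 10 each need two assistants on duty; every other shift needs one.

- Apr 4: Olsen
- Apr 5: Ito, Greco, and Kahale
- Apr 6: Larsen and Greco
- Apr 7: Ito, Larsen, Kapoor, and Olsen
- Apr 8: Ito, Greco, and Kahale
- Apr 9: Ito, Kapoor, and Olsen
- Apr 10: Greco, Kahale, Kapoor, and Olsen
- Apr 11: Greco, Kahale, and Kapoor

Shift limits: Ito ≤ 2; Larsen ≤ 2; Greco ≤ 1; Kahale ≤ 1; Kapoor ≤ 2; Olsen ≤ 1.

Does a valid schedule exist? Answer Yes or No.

Total capacity is 2+2+1+1+2+1 = 9 but 10 worker-slots are needed — infeasible.

No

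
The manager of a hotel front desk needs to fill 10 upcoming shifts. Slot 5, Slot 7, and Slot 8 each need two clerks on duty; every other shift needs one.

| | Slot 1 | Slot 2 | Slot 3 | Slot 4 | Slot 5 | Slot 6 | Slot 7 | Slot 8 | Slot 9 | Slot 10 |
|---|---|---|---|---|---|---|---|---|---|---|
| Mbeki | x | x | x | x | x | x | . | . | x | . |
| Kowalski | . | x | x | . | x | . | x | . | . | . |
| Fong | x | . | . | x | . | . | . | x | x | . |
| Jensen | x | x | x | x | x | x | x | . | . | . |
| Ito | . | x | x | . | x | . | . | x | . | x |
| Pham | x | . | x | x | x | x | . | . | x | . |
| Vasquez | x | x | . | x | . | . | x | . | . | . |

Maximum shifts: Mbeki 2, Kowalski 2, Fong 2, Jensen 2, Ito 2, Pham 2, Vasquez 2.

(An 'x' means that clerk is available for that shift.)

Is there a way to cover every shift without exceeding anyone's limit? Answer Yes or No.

Slot 8 can only be covered by Fong and Ito, so that assignment is forced.
Slot 10 can only be covered by Ito, so that assignment is forced.
One valid schedule: Slot 1→Fong, Slot 2→Kowalski, Slot 3→Pham, Slot 4→Vasquez, Slot 5→Jensen+Pham, Slot 6→Mbeki, Slot 7→Kowalski+Jensen, Slot 8→Fong+Ito, Slot 9→Mbeki, Slot 10→Ito.
Loads: Mbeki 2/2, Kowalski 2/2, Fong 2/2, Jensen 2/2, Ito 2/2, Pham 2/2, Vasquez 1/2 — all within limits.

Yes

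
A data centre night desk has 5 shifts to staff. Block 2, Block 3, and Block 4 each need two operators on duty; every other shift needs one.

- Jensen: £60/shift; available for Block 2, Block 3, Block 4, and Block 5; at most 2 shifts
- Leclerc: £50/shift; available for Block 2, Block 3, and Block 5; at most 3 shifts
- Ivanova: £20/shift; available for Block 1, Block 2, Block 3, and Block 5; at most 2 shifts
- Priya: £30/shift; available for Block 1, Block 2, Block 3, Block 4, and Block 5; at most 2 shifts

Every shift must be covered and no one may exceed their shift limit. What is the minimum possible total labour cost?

Block 4 can only be covered by Jensen and Priya, so that assignment is forced.
Picking the cheapest available operator for each shift independently would cost £230, but that ignores the shift limits.
An optimal schedule: Block 1→Ivanova, Block 2→Ivanova+Leclerc, Block 3→Priya+Leclerc, Block 4→Priya+Jensen, Block 5→Leclerc.
Total: 20 + 20 + 50 + 30 + 50 + 30 + 60 + 50 = £310.

£310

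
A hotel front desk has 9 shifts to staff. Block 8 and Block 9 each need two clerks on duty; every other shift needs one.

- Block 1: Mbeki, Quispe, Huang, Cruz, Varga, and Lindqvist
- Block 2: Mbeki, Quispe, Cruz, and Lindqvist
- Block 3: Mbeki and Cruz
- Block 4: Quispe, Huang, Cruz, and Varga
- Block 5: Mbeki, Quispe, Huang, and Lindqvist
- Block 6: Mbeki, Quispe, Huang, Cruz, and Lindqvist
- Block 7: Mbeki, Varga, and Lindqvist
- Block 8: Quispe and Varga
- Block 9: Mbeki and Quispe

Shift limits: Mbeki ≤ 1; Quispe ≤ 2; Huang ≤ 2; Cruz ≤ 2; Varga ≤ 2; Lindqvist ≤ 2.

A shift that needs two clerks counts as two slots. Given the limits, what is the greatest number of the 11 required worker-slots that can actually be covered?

Total capacity across all clerks is 1+2+2+2+2+2 = 11, and 11 slots are needed, so at most 11 can be filled.
An assignment achieving 11: Block 1→Lindqvist, Block 2→Cruz, Block 3→Cruz, Block 4→Huang, Block 5→Huang, Block 6→Lindqvist, Block 7→Varga, Block 8→Quispe+Varga, Block 9→Mbeki+Quispe.
Loads: Mbeki 1/1, Quispe 2/2, Huang 2/2, Cruz 2/2, Varga 2/2, Lindqvist 2/2.

11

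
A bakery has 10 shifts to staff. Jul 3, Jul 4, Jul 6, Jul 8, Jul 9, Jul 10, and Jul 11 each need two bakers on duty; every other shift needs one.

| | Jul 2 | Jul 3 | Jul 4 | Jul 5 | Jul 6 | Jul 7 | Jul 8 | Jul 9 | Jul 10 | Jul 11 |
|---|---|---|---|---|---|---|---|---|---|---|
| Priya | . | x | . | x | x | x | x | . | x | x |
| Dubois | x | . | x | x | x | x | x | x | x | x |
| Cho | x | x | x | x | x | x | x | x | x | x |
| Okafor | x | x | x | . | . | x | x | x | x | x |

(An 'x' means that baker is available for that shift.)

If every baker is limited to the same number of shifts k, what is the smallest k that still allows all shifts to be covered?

With 4 bakers and 17 worker-slots to fill, someone must work at least ⌈17/4⌉ = 5 shifts, so k ≥ 5.
k = 5 works: Jul 2→Dubois, Jul 3→Priya+Cho, Jul 4→Dubois+Cho, Jul 5→Priya, Jul 6→Priya+Dubois, Jul 7→Priya, Jul 8→Priya+Dubois, Jul 9→Dubois+Cho, Jul 10→Cho+Okafor, Jul 11→Cho+Okafor.
Loads: Priya 5, Dubois 5, Cho 5, Okafor 2 — all ≤ 5.

5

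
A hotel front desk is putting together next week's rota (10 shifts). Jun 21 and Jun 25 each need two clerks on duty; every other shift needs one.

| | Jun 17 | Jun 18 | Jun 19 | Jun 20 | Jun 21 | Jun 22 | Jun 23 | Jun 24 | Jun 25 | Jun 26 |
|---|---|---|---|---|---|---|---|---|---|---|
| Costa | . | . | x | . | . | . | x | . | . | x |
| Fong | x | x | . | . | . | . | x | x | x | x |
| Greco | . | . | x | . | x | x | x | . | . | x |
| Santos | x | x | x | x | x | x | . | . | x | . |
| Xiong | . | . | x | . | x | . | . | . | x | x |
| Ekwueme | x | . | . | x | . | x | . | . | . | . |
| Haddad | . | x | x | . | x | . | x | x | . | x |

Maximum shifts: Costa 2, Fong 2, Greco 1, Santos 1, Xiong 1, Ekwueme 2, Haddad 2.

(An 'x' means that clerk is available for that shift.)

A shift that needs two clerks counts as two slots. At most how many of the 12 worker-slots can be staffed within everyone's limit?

11

Total capacity across all clerks is 2+2+1+1+1+2+2 = 11, and 12 slots are needed, so at most 11 can be filled.
An assignment achieving 11: Jun 17→Ekwueme, Jun 18→Fong, Jun 19→Costa, Jun 20→Santos, Jun 21→Greco+Haddad, Jun 22→Ekwueme, Jun 23→Costa, Jun 24→Fong, Jun 25→Xiong, Jun 26→Haddad.
Loads: Costa 2/2, Fong 2/2, Greco 1/1, Santos 1/1, Xiong 1/1, Ekwueme 2/2, Haddad 2/2.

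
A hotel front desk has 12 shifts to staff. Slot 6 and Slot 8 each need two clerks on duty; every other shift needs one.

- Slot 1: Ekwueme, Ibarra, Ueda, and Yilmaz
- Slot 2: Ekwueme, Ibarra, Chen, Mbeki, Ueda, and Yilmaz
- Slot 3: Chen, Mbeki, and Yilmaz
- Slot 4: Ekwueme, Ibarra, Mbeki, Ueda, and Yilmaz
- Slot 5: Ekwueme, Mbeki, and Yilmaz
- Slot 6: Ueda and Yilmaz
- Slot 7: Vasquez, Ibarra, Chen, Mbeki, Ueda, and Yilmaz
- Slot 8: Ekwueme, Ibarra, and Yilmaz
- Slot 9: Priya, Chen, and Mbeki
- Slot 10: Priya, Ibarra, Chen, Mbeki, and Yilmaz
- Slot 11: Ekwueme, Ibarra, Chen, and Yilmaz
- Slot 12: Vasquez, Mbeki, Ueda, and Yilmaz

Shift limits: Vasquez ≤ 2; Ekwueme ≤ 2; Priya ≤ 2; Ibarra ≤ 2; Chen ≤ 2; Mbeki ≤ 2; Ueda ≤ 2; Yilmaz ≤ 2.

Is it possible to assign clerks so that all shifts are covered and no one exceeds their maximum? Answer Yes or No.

Slot 6 can only be covered by Ueda and Yilmaz, so that assignment is forced.
One valid schedule: Slot 1→Ibarra, Slot 2→Mbeki, Slot 3→Chen, Slot 4→Mbeki, Slot 5→Ekwueme, Slot 6→Ueda+Yilmaz, Slot 7→Vasquez, Slot 8→Ekwueme+Ibarra, Slot 9→Priya, Slot 10→Priya, Slot 11→Chen, Slot 12→Vasquez.
Loads: Vasquez 2/2, Ekwueme 2/2, Priya 2/2, Ibarra 2/2, Chen 2/2, Mbeki 2/2, Ueda 1/2, Yilmaz 1/2 — all within limits.

Yes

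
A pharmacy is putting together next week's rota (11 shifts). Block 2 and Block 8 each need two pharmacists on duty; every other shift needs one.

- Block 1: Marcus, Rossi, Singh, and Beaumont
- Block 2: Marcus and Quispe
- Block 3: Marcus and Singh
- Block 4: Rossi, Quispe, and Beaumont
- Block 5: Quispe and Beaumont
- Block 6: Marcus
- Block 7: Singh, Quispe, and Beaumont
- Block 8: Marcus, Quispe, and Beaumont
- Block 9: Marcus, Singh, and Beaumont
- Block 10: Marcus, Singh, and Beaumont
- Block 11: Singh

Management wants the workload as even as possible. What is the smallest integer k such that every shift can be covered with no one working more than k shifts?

With 5 pharmacists and 13 worker-slots to fill, someone must work at least ⌈13/5⌉ = 3 shifts, so k ≥ 3.
k = 3 works: Block 1→Rossi, Block 2→Marcus+Quispe, Block 3→Marcus, Block 4→Rossi, Block 5→Quispe, Block 6→Marcus, Block 7→Singh, Block 8→Quispe+Beaumont, Block 9→Singh, Block 10→Beaumont, Block 11→Singh.
Loads: Marcus 3, Rossi 2, Singh 3, Quispe 3, Beaumont 2 — all ≤ 3.

3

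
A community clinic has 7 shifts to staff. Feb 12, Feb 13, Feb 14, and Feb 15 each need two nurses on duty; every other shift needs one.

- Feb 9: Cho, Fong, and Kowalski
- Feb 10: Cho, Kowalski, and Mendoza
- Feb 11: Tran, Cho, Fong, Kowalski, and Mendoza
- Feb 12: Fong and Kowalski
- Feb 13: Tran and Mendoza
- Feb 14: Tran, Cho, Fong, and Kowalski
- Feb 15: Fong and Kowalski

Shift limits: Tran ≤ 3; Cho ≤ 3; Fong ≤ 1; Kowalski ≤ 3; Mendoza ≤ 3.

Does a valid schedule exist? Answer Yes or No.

No

Total capacity is 13 and 11 slots are needed, so capacity alone doesn't rule it out.
Shifts {Feb 12, Feb 15} need 4 worker-slots in total, but the nurses available for any of those shifts (Fong and Kowalski) can supply at most 3 among them. So no valid schedule exists.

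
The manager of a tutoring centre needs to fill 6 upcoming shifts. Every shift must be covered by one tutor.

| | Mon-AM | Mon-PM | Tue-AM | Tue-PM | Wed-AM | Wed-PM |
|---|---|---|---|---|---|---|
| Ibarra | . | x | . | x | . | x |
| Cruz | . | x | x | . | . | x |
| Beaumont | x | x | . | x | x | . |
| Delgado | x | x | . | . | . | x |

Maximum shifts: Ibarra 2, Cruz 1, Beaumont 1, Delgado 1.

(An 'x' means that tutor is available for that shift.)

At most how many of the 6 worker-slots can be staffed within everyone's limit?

5

Total capacity across all tutors is 2+1+1+1 = 5, and 6 slots are needed, so at most 5 can be filled.
An assignment achieving 5: Mon-AM→Delgado, Tue-AM→Cruz, Tue-PM→Ibarra, Wed-AM→Beaumont, Wed-PM→Ibarra.
Loads: Ibarra 2/2, Cruz 1/1, Beaumont 1/1, Delgado 1/1.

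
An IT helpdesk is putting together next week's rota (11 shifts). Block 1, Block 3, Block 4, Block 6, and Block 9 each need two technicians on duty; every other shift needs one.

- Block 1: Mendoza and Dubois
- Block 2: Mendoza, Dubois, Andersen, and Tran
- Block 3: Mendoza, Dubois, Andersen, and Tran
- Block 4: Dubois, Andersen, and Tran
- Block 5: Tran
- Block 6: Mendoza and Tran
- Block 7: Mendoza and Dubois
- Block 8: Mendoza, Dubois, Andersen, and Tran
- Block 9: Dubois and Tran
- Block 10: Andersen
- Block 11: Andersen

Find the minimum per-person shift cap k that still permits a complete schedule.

4

With 4 technicians and 16 worker-slots to fill, someone must work at least ⌈16/4⌉ = 4 shifts, so k ≥ 4.
k = 4 works: Block 1→Mendoza+Dubois, Block 2→Mendoza, Block 3→Andersen+Tran, Block 4→Dubois+Andersen, Block 5→Tran, Block 6→Mendoza+Tran, Block 7→Mendoza, Block 8→Dubois, Block 9→Dubois+Tran, Block 10→Andersen, Block 11→Andersen.
Loads: Mendoza 4, Dubois 4, Andersen 4, Tran 4 — all ≤ 4.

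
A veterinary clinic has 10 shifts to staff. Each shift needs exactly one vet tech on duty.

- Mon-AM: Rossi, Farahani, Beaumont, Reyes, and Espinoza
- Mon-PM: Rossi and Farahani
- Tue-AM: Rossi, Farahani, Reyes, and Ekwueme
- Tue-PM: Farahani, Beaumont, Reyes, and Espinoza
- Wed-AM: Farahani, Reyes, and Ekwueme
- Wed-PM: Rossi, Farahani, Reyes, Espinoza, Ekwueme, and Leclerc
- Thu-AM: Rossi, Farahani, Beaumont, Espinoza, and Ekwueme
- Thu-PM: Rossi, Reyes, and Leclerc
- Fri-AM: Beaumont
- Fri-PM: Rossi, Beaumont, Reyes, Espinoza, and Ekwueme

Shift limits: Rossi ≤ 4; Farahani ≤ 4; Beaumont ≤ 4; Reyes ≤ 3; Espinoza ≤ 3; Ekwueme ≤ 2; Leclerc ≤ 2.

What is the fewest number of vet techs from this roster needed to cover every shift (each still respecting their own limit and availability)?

10 slots to fill and no one can take more than 4, so at least ⌈10/4⌉ = 3 vet techs are needed.
Rossi, Farahani, and Beaumont alone can cover everything: Mon-AM→Farahani, Mon-PM→Rossi, Tue-AM→Rossi, Tue-PM→Farahani, Wed-AM→Farahani, Wed-PM→Rossi, Thu-AM→Farahani, Thu-PM→Rossi, Fri-AM→Beaumont, Fri-PM→Beaumont.

3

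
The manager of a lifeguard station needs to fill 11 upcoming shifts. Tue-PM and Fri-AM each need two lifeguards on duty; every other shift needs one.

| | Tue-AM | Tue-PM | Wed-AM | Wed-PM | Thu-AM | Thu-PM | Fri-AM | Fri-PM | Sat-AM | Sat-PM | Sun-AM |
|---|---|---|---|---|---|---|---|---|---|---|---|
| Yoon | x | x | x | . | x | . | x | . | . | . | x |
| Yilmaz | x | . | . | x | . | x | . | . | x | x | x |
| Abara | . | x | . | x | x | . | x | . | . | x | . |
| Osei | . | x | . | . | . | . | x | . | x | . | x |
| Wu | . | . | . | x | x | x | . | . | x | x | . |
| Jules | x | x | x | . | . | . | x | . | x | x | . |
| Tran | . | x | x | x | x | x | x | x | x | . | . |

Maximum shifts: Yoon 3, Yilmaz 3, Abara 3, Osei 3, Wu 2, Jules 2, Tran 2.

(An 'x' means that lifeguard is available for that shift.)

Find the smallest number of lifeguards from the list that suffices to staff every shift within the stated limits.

13 slots to fill and no one can take more than 3, so at least ⌈13/3⌉ = 5 lifeguards are needed.
Yoon, Yilmaz, Abara, Osei, and Tran alone can cover everything: Tue-AM→Yoon, Tue-PM→Abara+Osei, Wed-AM→Yoon, Wed-PM→Yilmaz, Thu-AM→Yoon, Thu-PM→Yilmaz, Fri-AM→Abara+Tran, Fri-PM→Tran, Sat-AM→Osei, Sat-PM→Yilmaz, Sun-AM→Osei.

5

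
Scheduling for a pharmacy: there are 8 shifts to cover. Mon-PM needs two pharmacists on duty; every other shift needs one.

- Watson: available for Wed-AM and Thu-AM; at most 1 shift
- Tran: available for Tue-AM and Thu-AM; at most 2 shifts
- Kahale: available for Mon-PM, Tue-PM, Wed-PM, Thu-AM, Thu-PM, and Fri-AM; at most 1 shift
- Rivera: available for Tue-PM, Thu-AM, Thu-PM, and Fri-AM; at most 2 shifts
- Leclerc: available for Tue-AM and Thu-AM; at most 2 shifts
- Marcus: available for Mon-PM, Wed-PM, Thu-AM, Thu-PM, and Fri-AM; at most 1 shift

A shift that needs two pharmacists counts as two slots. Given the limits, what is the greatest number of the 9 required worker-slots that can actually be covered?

7

Total capacity across all pharmacists is 1+2+1+2+2+1 = 9, and 9 slots are needed, so at most 9 can be filled.
Shifts {Mon-PM, Wed-PM} need 3 slots but only Kahale and Marcus are available for them, supplying at most 2 — so at least 1 slot must go unfilled.
An assignment achieving 7: Mon-PM→Kahale+Marcus, Tue-AM→Tran, Tue-PM→Rivera, Wed-AM→Watson, Thu-AM→Tran, Thu-PM→Rivera.
Loads: Watson 1/1, Tran 2/2, Kahale 1/1, Rivera 2/2, Leclerc 0/2, Marcus 1/1.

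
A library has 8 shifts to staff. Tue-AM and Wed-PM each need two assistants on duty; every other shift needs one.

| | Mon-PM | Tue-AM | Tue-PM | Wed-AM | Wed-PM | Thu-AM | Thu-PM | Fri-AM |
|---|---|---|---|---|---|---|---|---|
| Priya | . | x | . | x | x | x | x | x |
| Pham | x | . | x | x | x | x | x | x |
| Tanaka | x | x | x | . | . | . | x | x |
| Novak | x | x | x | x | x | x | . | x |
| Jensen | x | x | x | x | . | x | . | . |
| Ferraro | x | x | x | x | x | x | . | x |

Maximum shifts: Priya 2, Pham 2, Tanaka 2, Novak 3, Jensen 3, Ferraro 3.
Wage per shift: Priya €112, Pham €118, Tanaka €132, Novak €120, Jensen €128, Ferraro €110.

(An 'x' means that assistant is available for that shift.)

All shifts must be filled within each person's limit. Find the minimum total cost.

Picking the cheapest available assistant for each shift independently would cost €1106, but that ignores the shift limits.
An optimal schedule: Mon-PM→Ferraro, Tue-AM→Priya+Novak, Tue-PM→Ferraro, Wed-AM→Ferraro, Wed-PM→Pham+Novak, Thu-AM→Pham, Thu-PM→Priya, Fri-AM→Novak.
Total: 110 + 112 + 120 + 110 + 110 + 118 + 120 + 118 + 112 + 120 = €1150.

€1150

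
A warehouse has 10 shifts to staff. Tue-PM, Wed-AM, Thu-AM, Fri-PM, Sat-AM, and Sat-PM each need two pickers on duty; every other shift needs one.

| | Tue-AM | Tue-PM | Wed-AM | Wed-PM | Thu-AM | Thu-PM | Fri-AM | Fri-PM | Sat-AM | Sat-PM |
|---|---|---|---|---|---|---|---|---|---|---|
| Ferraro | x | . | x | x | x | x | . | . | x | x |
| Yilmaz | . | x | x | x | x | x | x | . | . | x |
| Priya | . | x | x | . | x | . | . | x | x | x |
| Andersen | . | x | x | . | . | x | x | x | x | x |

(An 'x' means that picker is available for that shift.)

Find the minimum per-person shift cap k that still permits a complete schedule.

4

With 4 pickers and 16 worker-slots to fill, someone must work at least ⌈16/4⌉ = 4 shifts, so k ≥ 4.
k = 4 works: Tue-AM→Ferraro, Tue-PM→Yilmaz+Priya, Wed-AM→Yilmaz+Andersen, Wed-PM→Ferraro, Thu-AM→Ferraro+Yilmaz, Thu-PM→Ferraro, Fri-AM→Yilmaz, Fri-PM→Priya+Andersen, Sat-AM→Priya+Andersen, Sat-PM→Priya+Andersen.
Loads: Ferraro 4, Yilmaz 4, Priya 4, Andersen 4 — all ≤ 4.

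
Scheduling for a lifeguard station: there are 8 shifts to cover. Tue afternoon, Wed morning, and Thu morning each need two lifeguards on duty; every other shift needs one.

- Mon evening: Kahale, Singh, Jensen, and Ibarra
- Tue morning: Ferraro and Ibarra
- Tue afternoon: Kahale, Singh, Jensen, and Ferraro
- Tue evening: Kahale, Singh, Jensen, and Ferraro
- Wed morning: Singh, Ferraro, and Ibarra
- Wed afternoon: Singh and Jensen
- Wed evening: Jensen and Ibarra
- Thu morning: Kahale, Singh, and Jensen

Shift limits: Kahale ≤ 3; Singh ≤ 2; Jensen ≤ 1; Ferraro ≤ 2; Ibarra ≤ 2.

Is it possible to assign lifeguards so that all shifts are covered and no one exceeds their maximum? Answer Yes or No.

Total capacity is 3+2+1+2+2 = 10 but 11 worker-slots are needed — infeasible.

No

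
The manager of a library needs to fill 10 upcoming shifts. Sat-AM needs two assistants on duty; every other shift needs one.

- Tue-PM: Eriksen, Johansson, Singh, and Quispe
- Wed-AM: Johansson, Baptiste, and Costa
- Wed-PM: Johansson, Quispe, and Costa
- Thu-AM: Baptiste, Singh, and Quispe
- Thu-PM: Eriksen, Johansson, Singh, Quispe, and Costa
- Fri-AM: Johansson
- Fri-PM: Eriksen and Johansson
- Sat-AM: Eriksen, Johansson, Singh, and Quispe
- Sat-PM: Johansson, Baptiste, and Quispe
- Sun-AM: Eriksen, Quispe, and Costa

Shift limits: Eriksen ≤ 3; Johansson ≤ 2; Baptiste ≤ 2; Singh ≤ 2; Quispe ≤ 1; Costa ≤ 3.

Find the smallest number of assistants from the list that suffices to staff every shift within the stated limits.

5

11 slots to fill and no one can take more than 3, so at least ⌈11/3⌉ = 4 assistants are needed.
Any 4 assistants together have capacity at most 3+3+2+2 = 10 < 11 slots, so 4 can never suffice.
Eriksen, Johansson, Baptiste, Singh, and Costa alone can cover everything: Tue-PM→Singh, Wed-AM→Costa, Wed-PM→Johansson, Thu-AM→Baptiste, Thu-PM→Costa, Fri-AM→Johansson, Fri-PM→Eriksen, Sat-AM→Eriksen+Singh, Sat-PM→Baptiste, Sun-AM→Eriksen.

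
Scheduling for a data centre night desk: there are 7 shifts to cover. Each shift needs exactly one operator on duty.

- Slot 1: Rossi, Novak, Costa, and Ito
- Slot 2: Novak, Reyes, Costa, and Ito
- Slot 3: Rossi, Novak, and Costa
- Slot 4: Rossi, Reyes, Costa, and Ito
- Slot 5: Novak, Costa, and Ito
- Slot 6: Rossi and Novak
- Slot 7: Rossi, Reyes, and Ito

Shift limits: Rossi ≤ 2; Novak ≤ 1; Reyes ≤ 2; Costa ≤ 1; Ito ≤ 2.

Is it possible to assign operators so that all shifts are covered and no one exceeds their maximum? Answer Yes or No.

One valid schedule: Slot 1→Costa, Slot 2→Reyes, Slot 3→Rossi, Slot 4→Ito, Slot 5→Novak, Slot 6→Rossi, Slot 7→Reyes.
Loads: Rossi 2/2, Novak 1/1, Reyes 2/2, Costa 1/1, Ito 1/2 — all within limits.

Yes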